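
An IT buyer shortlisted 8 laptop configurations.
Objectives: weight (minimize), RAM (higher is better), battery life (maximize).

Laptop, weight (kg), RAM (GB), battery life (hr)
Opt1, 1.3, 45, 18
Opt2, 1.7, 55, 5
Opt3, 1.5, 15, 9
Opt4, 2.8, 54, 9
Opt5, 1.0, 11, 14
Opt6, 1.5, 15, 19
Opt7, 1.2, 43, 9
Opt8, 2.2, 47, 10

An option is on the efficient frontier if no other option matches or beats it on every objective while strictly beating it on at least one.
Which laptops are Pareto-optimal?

Opt1: not dominated.
Opt2: not dominated (best RAM).
Opt3: dominated by Opt1 (weight 1.3≤1.5, RAM 45≥15, battery life 18≥9).
Opt4: not dominated.
Opt5: not dominated (best weight).
Opt6: not dominated (best battery life).
Opt7: not dominated.
Opt8: not dominated.

Opt1, Opt2, Opt4, Opt5, Opt6, Opt7, Opt8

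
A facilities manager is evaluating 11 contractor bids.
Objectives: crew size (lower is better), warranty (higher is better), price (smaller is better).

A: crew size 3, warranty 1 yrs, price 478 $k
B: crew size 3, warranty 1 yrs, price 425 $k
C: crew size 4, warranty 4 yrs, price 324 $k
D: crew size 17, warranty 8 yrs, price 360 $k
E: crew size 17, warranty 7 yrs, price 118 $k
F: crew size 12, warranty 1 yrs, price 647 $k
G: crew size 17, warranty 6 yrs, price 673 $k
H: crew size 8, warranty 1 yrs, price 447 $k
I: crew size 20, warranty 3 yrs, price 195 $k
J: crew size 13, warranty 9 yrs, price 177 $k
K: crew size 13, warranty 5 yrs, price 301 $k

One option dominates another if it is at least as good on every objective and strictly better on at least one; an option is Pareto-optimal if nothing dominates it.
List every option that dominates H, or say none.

B, C

B: crew size 3≤8, warranty 1≥1, price 425≤447 — dominates H.
C: crew size 4≤8, warranty 4≥1, price 324≤447 — dominates H.
Others (A, D, E, F, G, I, J, K) are each worse than H on at least one objective.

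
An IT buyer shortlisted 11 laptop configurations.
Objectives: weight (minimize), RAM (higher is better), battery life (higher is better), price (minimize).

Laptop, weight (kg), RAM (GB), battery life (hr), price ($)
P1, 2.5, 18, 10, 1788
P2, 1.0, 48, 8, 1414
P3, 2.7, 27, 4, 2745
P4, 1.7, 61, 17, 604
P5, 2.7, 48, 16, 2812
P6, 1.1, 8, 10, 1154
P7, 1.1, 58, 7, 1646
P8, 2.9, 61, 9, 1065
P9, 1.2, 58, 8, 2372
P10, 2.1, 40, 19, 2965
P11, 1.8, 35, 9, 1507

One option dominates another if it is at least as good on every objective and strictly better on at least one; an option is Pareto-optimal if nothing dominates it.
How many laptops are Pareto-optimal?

6

P1: dominated by P4 (weight 1.7≤2.5, RAM 61≥18, battery life 17≥10, price 604≤1788).
P2: not dominated (best weight).
P3: dominated by P2 (weight 1.0≤2.7, RAM 48≥27, battery life 8≥4, price 1414≤2745).
P4: not dominated (best price).
P5: dominated by P4 (weight 1.7≤2.7, RAM 61≥48, battery life 17≥16, price 604≤2812).
P6: not dominated.
P7: not dominated.
P8: dominated by P4 (weight 1.7≤2.9, RAM 61≥61, battery life 17≥9, price 604≤1065).
P9: not dominated.
P10: not dominated (best battery life).
P11: dominated by P4 (weight 1.7≤1.8, RAM 61≥35, battery life 17≥9, price 604≤1507).
Pareto-optimal: P2, P4, P6, P7, P9, P10 → 6.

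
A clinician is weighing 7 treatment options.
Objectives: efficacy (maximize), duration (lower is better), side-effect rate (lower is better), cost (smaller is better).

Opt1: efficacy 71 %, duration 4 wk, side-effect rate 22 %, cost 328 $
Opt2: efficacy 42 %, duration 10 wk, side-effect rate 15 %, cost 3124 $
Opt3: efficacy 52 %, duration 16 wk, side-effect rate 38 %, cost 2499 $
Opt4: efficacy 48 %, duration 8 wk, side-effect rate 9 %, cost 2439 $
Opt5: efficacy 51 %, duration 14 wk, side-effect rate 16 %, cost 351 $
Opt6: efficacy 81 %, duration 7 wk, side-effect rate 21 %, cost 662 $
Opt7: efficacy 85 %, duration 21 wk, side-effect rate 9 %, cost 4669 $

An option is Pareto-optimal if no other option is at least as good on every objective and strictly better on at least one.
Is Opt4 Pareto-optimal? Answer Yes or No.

Yes

Opt1: worse on side-effect rate (22 vs 9).
Opt2: worse on efficacy (42 vs 48).
Opt3: worse on duration (16 vs 8).
Opt5: worse on duration (14 vs 8).
Opt6: worse on side-effect rate (21 vs 9).
Opt7: worse on duration (21 vs 8).
No option is at least as good as Opt4 on every objective and strictly better on one.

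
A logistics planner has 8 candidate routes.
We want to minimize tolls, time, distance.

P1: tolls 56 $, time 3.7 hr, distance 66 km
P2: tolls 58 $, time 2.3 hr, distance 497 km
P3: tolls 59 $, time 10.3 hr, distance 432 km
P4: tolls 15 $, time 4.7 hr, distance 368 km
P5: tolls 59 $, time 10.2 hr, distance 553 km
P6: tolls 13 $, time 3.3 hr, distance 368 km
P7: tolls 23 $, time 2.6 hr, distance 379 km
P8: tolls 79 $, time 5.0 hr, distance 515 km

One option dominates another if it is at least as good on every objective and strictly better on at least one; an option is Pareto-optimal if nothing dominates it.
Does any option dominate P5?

Yes

P1 vs P5: tolls 56≤59, time 3.7≤10.2, distance 66≤553 — P1 is at least as good on every objective and strictly better on at least one, so P1 dominates P5.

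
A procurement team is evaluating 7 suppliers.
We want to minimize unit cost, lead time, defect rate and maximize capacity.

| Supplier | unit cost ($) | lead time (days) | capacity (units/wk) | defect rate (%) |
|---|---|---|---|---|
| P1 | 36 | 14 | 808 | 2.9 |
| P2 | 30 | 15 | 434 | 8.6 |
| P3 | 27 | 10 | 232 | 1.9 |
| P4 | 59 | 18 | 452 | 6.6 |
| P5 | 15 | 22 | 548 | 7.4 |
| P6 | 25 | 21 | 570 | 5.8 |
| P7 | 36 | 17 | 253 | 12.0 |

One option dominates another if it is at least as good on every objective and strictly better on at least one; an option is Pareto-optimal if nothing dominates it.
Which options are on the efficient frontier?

P1, P2, P3, P5, P6

P1: not dominated (best capacity).
P2: not dominated.
P3: not dominated (best lead time).
P4: dominated by P1 (unit cost 36≤59, lead time 14≤18, capacity 808≥452, defect rate 2.9≤6.6).
P5: not dominated (best unit cost).
P6: not dominated.
P7: dominated by P1 (unit cost 36≤36, lead time 14≤17, capacity 808≥253, defect rate 2.9≤12.0).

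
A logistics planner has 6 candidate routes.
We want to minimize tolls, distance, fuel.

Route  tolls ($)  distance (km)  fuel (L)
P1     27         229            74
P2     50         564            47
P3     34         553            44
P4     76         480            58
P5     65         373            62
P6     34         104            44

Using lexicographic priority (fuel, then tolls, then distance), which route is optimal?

P6

First minimize fuel: best is 44, kept {P3, P6}.
Then minimize tolls: best is 34, kept {P3, P6}.
Then minimize distance: best is 104, kept {P6}.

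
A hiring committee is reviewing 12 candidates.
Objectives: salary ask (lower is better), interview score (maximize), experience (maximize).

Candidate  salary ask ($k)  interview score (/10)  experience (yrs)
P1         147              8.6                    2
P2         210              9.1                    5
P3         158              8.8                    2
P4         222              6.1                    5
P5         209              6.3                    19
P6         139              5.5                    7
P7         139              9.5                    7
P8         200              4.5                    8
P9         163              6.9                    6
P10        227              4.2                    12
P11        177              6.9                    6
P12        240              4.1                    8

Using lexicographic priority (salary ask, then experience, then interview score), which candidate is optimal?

P7

First minimize salary ask: best is 139, kept {P6, P7}.
Then maximize experience: best is 7, kept {P6, P7}.
Then maximize interview score: best is 9.5, kept {P7}.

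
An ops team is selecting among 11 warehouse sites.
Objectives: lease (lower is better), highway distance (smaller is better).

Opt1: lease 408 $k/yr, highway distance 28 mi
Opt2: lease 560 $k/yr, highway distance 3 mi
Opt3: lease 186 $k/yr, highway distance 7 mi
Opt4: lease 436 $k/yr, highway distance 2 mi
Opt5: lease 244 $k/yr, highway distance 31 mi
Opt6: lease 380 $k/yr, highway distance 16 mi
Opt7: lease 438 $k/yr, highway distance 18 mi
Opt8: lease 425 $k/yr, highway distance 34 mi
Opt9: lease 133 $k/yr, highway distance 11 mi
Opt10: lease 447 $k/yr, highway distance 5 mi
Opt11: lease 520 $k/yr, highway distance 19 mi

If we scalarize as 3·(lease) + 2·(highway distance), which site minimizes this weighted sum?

Opt1: 3·408 + 2·28 = 1280
Opt2: 3·560 + 2·3 = 1686
Opt3: 3·186 + 2·7 = 572
Opt4: 3·436 + 2·2 = 1312
Opt5: 3·244 + 2·31 = 794
Opt6: 3·380 + 2·16 = 1172
Opt7: 3·438 + 2·18 = 1350
Opt8: 3·425 + 2·34 = 1343
Opt9: 3·133 + 2·11 = 421
Opt10: 3·447 + 2·5 = 1351
Opt11: 3·520 + 2·19 = 1598
Lowest: Opt9 at 421.

Opt9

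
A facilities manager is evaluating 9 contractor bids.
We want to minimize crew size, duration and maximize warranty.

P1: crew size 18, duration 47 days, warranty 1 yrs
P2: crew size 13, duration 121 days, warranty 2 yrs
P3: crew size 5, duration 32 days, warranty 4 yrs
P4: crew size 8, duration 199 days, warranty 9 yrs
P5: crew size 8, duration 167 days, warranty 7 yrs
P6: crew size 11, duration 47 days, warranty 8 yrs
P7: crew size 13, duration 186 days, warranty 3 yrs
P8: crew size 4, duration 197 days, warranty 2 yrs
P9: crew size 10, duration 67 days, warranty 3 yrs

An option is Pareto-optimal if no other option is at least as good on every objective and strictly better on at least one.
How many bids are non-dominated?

P1: dominated by P3 (crew size 5≤18, duration 32≤47, warranty 4≥1).
P2: dominated by P3 (crew size 5≤13, duration 32≤121, warranty 4≥2).
P3: not dominated (best duration).
P4: not dominated (best warranty).
P5: not dominated.
P6: not dominated.
P7: dominated by P3 (crew size 5≤13, duration 32≤186, warranty 4≥3).
P8: not dominated (best crew size).
P9: dominated by P3 (crew size 5≤10, duration 32≤67, warranty 4≥3).
Pareto-optimal: P3, P4, P5, P6, P8 → 5.

5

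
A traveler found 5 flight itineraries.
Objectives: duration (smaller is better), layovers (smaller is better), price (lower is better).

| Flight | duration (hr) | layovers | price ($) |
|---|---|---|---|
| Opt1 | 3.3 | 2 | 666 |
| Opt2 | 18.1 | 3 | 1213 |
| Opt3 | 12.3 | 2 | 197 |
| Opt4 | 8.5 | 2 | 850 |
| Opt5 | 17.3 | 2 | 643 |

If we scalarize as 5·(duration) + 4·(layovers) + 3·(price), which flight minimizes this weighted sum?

Opt3

Opt1: 5·3.3 + 4·2 + 3·666 = 2022.5
Opt2: 5·18.1 + 4·3 + 3·1213 = 3741.5
Opt3: 5·12.3 + 4·2 + 3·197 = 660.5
Opt4: 5·8.5 + 4·2 + 3·850 = 2600.5
Opt5: 5·17.3 + 4·2 + 3·643 = 2023.5
Lowest: Opt3 at 660.5.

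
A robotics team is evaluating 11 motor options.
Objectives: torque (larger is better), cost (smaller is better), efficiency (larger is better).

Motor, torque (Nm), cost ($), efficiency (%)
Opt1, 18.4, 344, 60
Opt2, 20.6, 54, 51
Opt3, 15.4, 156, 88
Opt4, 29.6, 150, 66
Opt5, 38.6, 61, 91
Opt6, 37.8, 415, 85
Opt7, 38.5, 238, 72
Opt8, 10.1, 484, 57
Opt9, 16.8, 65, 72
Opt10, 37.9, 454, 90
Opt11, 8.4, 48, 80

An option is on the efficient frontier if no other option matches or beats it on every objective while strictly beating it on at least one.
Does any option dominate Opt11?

Opt1: worse on cost (344 vs 48).
Opt2: worse on cost (54 vs 48).
Opt3: worse on cost (156 vs 48).
Opt4: worse on cost (150 vs 48).
Opt5: worse on cost (61 vs 48).
Opt6: worse on cost (415 vs 48).
Opt7: worse on cost (238 vs 48).
Opt8: worse on cost (484 vs 48).
Opt9: worse on cost (65 vs 48).
Opt10: worse on cost (454 vs 48).
No option is at least as good as Opt11 on every objective and strictly better on one.

No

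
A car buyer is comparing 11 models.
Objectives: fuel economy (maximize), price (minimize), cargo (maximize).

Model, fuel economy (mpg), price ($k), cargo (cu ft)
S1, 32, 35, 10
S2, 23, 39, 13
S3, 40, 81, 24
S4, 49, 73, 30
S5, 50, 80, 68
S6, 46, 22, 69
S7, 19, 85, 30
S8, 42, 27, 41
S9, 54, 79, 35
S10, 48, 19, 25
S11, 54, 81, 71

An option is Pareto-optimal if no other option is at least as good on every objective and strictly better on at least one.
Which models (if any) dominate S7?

S4, S5, S6, S8, S9, S11

S4: fuel economy 49≥19, price 73≤85, cargo 30≥30 — dominates S7.
S5: fuel economy 50≥19, price 80≤85, cargo 68≥30 — dominates S7.
S6: fuel economy 46≥19, price 22≤85, cargo 69≥30 — dominates S7.
S8: fuel economy 42≥19, price 27≤85, cargo 41≥30 — dominates S7.
S9: fuel economy 54≥19, price 79≤85, cargo 35≥30 — dominates S7.
S11: fuel economy 54≥19, price 81≤85, cargo 71≥30 — dominates S7.
Others (S1, S2, S3, S10) are each worse than S7 on at least one objective.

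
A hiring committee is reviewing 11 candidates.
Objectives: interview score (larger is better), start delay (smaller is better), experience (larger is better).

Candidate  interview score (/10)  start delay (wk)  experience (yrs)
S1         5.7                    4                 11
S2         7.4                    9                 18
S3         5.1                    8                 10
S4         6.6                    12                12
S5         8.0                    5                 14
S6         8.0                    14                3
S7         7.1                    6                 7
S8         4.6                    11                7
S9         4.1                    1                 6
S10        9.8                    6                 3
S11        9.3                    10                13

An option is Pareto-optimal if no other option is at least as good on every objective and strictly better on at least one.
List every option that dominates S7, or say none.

S5: interview score 8.0≥7.1, start delay 5≤6, experience 14≥7 — dominates S7.
Others (S1, S2, S3, S4, S6, S8, S9, S10, S11) are each worse than S7 on at least one objective.

S5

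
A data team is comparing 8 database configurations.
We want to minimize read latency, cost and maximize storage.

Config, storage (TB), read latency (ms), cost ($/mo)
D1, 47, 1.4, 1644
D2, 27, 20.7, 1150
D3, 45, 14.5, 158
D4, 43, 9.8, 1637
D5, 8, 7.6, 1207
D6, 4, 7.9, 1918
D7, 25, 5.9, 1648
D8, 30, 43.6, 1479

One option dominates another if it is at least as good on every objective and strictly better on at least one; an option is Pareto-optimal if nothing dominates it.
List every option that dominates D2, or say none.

D3

D3: storage 45≥27, read latency 14.5≤20.7, cost 158≤1150 — dominates D2.
Others (D1, D4, D5, D6, D7, D8) are each worse than D2 on at least one objective.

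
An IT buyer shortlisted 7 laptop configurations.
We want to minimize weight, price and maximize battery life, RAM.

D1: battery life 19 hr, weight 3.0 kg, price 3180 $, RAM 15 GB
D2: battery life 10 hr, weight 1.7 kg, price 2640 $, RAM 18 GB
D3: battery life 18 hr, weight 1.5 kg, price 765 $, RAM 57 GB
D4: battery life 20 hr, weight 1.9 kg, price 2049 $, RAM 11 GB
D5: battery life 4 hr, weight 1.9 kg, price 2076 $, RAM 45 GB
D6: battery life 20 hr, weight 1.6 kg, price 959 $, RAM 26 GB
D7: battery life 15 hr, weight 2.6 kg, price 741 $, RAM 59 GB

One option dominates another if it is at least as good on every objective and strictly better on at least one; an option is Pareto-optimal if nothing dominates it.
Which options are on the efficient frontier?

D3, D6, D7

D1: dominated by D6 (battery life 20≥19, weight 1.6≤3.0, price 959≤3180, RAM 26≥15).
D2: dominated by D3 (battery life 18≥10, weight 1.5≤1.7, price 765≤2640, RAM 57≥18).
D3: not dominated (best weight).
D4: dominated by D6 (battery life 20≥20, weight 1.6≤1.9, price 959≤2049, RAM 26≥11).
D5: dominated by D3 (battery life 18≥4, weight 1.5≤1.9, price 765≤2076, RAM 57≥45).
D6: not dominated.
D7: not dominated (best price).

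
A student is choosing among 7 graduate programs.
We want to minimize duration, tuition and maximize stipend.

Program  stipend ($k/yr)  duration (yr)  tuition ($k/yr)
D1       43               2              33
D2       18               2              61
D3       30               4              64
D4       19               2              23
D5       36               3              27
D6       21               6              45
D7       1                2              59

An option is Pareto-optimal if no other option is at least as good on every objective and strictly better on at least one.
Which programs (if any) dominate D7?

D1, D4

D1: stipend 43≥1, duration 2≤2, tuition 33≤59 — dominates D7.
D4: stipend 19≥1, duration 2≤2, tuition 23≤59 — dominates D7.
Others (D2, D3, D5, D6) are each worse than D7 on at least one objective.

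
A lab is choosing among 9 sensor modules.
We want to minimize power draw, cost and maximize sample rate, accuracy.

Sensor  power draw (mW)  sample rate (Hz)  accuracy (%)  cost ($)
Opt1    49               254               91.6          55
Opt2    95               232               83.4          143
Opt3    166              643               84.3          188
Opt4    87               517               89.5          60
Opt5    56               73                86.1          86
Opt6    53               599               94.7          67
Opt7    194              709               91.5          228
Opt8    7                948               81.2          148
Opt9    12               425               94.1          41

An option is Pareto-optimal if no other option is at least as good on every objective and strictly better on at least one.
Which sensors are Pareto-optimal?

Opt3, Opt4, Opt6, Opt7, Opt8, Opt9

Opt1: dominated by Opt9 (power draw 12≤49, sample rate 425≥254, accuracy 94.1≥91.6, cost 41≤55).
Opt2: dominated by Opt1 (power draw 49≤95, sample rate 254≥232, accuracy 91.6≥83.4, cost 55≤143).
Opt3: not dominated.
Opt4: not dominated.
Opt5: dominated by Opt1 (power draw 49≤56, sample rate 254≥73, accuracy 91.6≥86.1, cost 55≤86).
Opt6: not dominated (best accuracy).
Opt7: not dominated.
Opt8: not dominated (best power draw).
Opt9: not dominated (best cost).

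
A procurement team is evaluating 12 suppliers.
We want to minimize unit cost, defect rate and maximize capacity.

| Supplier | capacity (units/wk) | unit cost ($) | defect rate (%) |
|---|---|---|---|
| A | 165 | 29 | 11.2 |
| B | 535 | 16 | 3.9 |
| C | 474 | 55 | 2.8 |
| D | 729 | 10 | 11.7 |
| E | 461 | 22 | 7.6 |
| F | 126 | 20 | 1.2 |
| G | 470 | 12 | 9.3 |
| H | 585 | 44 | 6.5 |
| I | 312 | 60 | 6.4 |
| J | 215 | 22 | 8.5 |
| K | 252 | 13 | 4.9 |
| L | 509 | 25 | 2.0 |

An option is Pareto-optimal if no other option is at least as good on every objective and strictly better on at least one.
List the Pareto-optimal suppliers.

A: dominated by B (capacity 535≥165, unit cost 16≤29, defect rate 3.9≤11.2).
B: not dominated.
C: dominated by L (capacity 509≥474, unit cost 25≤55, defect rate 2.0≤2.8).
D: not dominated (best capacity).
E: dominated by B (capacity 535≥461, unit cost 16≤22, defect rate 3.9≤7.6).
F: not dominated (best defect rate).
G: not dominated.
H: not dominated.
I: dominated by B (capacity 535≥312, unit cost 16≤60, defect rate 3.9≤6.4).
J: dominated by B (capacity 535≥215, unit cost 16≤22, defect rate 3.9≤8.5).
K: not dominated.
L: not dominated.

B, D, F, G, H, K, L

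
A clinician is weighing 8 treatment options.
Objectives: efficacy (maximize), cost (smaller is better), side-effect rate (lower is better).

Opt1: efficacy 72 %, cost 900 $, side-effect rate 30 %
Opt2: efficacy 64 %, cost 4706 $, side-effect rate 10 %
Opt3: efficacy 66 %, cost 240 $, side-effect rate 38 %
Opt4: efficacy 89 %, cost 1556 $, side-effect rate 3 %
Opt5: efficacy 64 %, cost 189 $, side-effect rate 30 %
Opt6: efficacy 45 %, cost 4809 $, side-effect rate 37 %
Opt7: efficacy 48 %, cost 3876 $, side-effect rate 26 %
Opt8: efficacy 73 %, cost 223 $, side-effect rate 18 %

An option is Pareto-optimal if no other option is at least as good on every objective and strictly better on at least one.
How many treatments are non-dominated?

Opt1: dominated by Opt8 (efficacy 73≥72, cost 223≤900, side-effect rate 18≤30).
Opt2: dominated by Opt4 (efficacy 89≥64, cost 1556≤4706, side-effect rate 3≤10).
Opt3: dominated by Opt8 (efficacy 73≥66, cost 223≤240, side-effect rate 18≤38).
Opt4: not dominated (best efficacy).
Opt5: not dominated (best cost).
Opt6: dominated by Opt1 (efficacy 72≥45, cost 900≤4809, side-effect rate 30≤37).
Opt7: dominated by Opt4 (efficacy 89≥48, cost 1556≤3876, side-effect rate 3≤26).
Opt8: not dominated.
Pareto-optimal: Opt4, Opt5, Opt8 → 3.

3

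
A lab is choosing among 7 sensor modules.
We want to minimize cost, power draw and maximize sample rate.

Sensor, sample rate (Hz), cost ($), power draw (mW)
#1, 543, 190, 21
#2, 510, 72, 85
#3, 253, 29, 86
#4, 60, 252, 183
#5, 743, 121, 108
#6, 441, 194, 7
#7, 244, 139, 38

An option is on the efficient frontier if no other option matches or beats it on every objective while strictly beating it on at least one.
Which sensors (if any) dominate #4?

#1, #2, #3, #5, #6, #7

#1: sample rate 543≥60, cost 190≤252, power draw 21≤183 — dominates #4.
#2: sample rate 510≥60, cost 72≤252, power draw 85≤183 — dominates #4.
#3: sample rate 253≥60, cost 29≤252, power draw 86≤183 — dominates #4.
#5: sample rate 743≥60, cost 121≤252, power draw 108≤183 — dominates #4.
#6: sample rate 441≥60, cost 194≤252, power draw 7≤183 — dominates #4.
#7: sample rate 244≥60, cost 139≤252, power draw 38≤183 — dominates #4.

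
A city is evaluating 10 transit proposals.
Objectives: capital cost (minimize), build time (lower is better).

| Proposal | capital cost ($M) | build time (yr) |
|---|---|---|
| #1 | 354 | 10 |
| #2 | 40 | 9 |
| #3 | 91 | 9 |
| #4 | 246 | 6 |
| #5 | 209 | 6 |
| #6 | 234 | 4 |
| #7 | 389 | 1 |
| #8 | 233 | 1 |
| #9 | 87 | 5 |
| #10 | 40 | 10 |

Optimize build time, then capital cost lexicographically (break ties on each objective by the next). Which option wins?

First minimize build time: best is 1, kept {#7, #8}.
Then minimize capital cost: best is 233, kept {#8}.

#8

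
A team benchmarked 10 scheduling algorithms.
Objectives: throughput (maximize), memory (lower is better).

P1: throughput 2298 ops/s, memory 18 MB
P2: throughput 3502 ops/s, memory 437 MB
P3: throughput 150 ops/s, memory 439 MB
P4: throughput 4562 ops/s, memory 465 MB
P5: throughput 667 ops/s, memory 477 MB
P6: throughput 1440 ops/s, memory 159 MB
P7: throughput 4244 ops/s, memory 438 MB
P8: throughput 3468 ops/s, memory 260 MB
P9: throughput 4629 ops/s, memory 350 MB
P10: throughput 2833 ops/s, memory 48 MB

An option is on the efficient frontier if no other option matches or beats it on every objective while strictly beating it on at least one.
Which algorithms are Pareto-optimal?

P1: not dominated (best memory).
P2: dominated by P9 (throughput 4629≥3502, memory 350≤437).
P3: dominated by P1 (throughput 2298≥150, memory 18≤439).
P4: dominated by P9 (throughput 4629≥4562, memory 350≤465).
P5: dominated by P1 (throughput 2298≥667, memory 18≤477).
P6: dominated by P1 (throughput 2298≥1440, memory 18≤159).
P7: dominated by P9 (throughput 4629≥4244, memory 350≤438).
P8: not dominated.
P9: not dominated (best throughput).
P10: not dominated.

P1, P8, P9, P10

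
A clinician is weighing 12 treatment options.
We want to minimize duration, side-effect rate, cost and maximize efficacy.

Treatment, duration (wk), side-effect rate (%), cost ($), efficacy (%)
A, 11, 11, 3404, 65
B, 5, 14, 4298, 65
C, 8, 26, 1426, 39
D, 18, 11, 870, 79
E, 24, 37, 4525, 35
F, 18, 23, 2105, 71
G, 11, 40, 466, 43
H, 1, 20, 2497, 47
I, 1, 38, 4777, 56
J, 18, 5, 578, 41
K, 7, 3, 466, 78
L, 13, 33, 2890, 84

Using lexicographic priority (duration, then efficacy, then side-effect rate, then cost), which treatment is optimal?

First minimize duration: best is 1, kept {H, I}.
Then maximize efficacy: best is 56, kept {I}.

I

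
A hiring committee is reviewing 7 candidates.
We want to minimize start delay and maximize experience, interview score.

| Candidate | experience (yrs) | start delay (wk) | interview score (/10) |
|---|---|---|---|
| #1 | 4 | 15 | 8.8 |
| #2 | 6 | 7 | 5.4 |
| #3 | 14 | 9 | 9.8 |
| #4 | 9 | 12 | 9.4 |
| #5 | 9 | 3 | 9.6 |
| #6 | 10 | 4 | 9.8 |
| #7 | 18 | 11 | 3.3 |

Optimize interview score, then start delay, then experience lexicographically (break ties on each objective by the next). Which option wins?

#6

First maximize interview score: best is 9.8, kept {#3, #6}.
Then minimize start delay: best is 4, kept {#6}.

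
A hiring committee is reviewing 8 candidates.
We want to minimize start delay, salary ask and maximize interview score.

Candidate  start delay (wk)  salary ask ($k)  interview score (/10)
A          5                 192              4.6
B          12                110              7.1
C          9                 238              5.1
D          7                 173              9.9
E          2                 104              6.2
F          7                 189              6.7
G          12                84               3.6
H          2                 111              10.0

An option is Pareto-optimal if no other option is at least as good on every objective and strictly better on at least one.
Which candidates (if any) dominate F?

D: start delay 7≤7, salary ask 173≤189, interview score 9.9≥6.7 — dominates F.
H: start delay 2≤7, salary ask 111≤189, interview score 10.0≥6.7 — dominates F.
Others (A, B, C, E, G) are each worse than F on at least one objective.

D, H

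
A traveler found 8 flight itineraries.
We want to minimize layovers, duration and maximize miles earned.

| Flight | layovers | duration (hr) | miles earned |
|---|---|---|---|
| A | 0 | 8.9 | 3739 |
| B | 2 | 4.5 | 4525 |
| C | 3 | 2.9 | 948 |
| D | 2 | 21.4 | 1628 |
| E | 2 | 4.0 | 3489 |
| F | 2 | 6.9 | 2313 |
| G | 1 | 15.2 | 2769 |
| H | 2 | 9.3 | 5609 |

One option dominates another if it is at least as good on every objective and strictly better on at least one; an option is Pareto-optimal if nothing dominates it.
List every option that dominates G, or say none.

A

A: layovers 0≤1, duration 8.9≤15.2, miles earned 3739≥2769 — dominates G.
Others (B, C, D, E, F, H) are each worse than G on at least one objective.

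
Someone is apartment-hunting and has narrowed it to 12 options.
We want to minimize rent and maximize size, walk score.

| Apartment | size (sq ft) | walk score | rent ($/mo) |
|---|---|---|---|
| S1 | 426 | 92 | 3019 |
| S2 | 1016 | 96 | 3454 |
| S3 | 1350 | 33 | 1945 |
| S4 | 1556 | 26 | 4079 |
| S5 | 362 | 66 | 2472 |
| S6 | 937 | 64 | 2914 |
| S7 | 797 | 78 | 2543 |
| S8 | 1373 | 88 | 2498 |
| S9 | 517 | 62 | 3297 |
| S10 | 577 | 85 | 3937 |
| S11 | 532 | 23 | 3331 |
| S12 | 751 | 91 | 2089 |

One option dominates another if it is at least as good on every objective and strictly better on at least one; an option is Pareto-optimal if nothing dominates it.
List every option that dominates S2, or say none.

S1: worse on size (426 vs 1016).
S3: worse on walk score (33 vs 96).
S4: worse on walk score (26 vs 96).
S5: worse on size (362 vs 1016).
S6: worse on size (937 vs 1016).
S7: worse on size (797 vs 1016).
S8: worse on walk score (88 vs 96).
S9: worse on size (517 vs 1016).
S10: worse on size (577 vs 1016).
S11: worse on size (532 vs 1016).
S12: worse on size (751 vs 1016).
No option dominates S2.

none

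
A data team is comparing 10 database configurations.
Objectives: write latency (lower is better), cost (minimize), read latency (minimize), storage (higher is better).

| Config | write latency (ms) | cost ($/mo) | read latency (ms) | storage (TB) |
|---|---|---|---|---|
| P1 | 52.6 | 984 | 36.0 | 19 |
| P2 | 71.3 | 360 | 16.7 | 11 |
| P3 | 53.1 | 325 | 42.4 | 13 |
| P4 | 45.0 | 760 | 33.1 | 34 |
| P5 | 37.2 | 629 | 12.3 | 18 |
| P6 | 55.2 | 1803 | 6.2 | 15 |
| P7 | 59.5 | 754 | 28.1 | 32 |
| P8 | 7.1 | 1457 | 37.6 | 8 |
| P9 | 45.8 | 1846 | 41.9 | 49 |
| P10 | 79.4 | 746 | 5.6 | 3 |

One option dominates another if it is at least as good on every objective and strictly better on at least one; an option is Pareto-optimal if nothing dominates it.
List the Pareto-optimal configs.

P2, P3, P4, P5, P6, P7, P8, P9, P10

P1: dominated by P4 (write latency 45.0≤52.6, cost 760≤984, read latency 33.1≤36.0, storage 34≥19).
P2: not dominated.
P3: not dominated (best cost).
P4: not dominated.
P5: not dominated.
P6: not dominated.
P7: not dominated.
P8: not dominated (best write latency).
P9: not dominated (best storage).
P10: not dominated (best read latency).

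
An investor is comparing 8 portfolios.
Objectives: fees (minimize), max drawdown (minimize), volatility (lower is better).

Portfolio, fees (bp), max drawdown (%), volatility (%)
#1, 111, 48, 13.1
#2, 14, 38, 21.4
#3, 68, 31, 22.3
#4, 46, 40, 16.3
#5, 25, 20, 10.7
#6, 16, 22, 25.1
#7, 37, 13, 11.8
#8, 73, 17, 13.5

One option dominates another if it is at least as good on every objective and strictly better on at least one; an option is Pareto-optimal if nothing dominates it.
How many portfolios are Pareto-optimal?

4

#1: dominated by #5 (fees 25≤111, max drawdown 20≤48, volatility 10.7≤13.1).
#2: not dominated (best fees).
#3: dominated by #5 (fees 25≤68, max drawdown 20≤31, volatility 10.7≤22.3).
#4: dominated by #5 (fees 25≤46, max drawdown 20≤40, volatility 10.7≤16.3).
#5: not dominated (best volatility).
#6: not dominated.
#7: not dominated (best max drawdown).
#8: dominated by #7 (fees 37≤73, max drawdown 13≤17, volatility 11.8≤13.5).
Pareto-optimal: #2, #5, #6, #7 → 4.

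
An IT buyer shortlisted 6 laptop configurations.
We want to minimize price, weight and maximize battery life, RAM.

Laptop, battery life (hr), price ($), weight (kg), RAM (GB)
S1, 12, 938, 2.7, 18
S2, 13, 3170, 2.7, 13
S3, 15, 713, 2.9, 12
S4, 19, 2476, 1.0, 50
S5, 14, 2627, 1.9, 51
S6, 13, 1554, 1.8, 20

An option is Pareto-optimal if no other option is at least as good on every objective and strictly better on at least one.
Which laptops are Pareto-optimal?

S1, S3, S4, S5, S6

S1: not dominated.
S2: dominated by S4 (battery life 19≥13, price 2476≤3170, weight 1.0≤2.7, RAM 50≥13).
S3: not dominated (best price).
S4: not dominated (best battery life).
S5: not dominated (best RAM).
S6: not dominated.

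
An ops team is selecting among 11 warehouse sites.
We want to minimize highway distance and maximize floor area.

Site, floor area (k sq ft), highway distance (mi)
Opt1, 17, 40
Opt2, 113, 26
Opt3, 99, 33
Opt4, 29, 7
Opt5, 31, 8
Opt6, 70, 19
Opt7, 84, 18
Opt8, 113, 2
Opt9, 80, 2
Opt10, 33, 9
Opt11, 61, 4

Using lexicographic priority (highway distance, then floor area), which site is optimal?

First minimize highway distance: best is 2, kept {Opt8, Opt9}.
Then maximize floor area: best is 113, kept {Opt8}.

Opt8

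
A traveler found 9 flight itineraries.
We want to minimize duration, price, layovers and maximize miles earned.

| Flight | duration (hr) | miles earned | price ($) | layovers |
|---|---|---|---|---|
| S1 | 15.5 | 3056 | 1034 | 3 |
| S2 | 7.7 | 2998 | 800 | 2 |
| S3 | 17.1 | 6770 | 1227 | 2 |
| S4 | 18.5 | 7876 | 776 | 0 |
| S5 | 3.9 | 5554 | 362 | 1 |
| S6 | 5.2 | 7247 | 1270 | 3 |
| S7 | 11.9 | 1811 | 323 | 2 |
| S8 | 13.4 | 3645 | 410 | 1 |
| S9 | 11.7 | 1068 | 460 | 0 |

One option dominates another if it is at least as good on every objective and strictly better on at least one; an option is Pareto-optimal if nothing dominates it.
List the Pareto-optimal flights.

S3, S4, S5, S6, S7, S9

S1: dominated by S5 (duration 3.9≤15.5, miles earned 5554≥3056, price 362≤1034, layovers 1≤3).
S2: dominated by S5 (duration 3.9≤7.7, miles earned 5554≥2998, price 362≤800, layovers 1≤2).
S3: not dominated.
S4: not dominated (best miles earned).
S5: not dominated (best duration).
S6: not dominated.
S7: not dominated (best price).
S8: dominated by S5 (duration 3.9≤13.4, miles earned 5554≥3645, price 362≤410, layovers 1≤1).
S9: not dominated.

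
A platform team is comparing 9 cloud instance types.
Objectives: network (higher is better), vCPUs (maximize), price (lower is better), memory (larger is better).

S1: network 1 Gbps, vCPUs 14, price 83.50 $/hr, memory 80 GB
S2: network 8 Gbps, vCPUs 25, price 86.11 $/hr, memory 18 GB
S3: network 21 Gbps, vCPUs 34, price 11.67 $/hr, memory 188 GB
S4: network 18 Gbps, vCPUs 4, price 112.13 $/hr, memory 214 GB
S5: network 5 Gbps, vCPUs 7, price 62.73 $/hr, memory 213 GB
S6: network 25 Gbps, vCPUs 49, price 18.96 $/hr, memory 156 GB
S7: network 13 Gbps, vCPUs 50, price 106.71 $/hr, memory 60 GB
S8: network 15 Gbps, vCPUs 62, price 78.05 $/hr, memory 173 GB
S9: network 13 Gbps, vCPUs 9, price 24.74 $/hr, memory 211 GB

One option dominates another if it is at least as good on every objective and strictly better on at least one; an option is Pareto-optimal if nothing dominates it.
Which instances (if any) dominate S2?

S3, S6, S8

S3: network 21≥8, vCPUs 34≥25, price 11.67≤86.11, memory 188≥18 — dominates S2.
S6: network 25≥8, vCPUs 49≥25, price 18.96≤86.11, memory 156≥18 — dominates S2.
S8: network 15≥8, vCPUs 62≥25, price 78.05≤86.11, memory 173≥18 — dominates S2.
Others (S1, S4, S5, S7, S9) are each worse than S2 on at least one objective.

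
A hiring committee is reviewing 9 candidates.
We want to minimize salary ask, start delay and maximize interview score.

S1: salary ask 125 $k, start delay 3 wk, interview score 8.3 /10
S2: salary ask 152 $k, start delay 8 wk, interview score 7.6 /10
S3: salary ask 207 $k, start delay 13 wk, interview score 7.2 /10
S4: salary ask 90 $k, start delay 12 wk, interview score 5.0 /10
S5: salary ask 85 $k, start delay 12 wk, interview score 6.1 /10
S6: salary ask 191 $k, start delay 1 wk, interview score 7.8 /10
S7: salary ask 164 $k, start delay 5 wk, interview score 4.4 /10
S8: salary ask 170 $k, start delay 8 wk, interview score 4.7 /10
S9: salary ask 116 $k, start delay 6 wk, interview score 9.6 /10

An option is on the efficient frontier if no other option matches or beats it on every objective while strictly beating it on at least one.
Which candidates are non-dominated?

S1, S5, S6, S9

S1: not dominated.
S2: dominated by S1 (salary ask 125≤152, start delay 3≤8, interview score 8.3≥7.6).
S3: dominated by S1 (salary ask 125≤207, start delay 3≤13, interview score 8.3≥7.2).
S4: dominated by S5 (salary ask 85≤90, start delay 12≤12, interview score 6.1≥5.0).
S5: not dominated (best salary ask).
S6: not dominated (best start delay).
S7: dominated by S1 (salary ask 125≤164, start delay 3≤5, interview score 8.3≥4.4).
S8: dominated by S1 (salary ask 125≤170, start delay 3≤8, interview score 8.3≥4.7).
S9: not dominated (best interview score).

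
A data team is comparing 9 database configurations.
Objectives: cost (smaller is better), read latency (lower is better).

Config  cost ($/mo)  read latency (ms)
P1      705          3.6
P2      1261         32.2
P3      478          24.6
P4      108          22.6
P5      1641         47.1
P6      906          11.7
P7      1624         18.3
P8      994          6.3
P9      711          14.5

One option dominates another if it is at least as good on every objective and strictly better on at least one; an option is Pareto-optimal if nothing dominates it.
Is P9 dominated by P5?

No

P5 vs P9: P5 is worse on cost (1641 vs 711), so it does not dominate P9.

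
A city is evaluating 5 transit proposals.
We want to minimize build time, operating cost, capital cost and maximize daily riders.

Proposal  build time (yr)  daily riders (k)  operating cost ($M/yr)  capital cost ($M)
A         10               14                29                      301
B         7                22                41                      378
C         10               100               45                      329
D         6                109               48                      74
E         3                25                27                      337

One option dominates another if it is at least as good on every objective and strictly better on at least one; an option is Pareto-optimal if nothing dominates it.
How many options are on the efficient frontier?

A: not dominated.
B: dominated by E (build time 3≤7, daily riders 25≥22, operating cost 27≤41, capital cost 337≤378).
C: not dominated.
D: not dominated (best daily riders).
E: not dominated (best build time).
Pareto-optimal: A, C, D, E → 4.

4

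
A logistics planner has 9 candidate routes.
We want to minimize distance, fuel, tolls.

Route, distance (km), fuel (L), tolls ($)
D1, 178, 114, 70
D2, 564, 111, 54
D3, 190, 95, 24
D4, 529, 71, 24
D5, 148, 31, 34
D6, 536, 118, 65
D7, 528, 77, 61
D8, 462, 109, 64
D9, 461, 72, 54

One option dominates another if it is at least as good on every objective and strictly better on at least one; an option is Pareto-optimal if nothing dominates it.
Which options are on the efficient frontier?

D3, D4, D5

D1: dominated by D5 (distance 148≤178, fuel 31≤114, tolls 34≤70).
D2: dominated by D3 (distance 190≤564, fuel 95≤111, tolls 24≤54).
D3: not dominated.
D4: not dominated.
D5: not dominated (best distance).
D6: dominated by D3 (distance 190≤536, fuel 95≤118, tolls 24≤65).
D7: dominated by D5 (distance 148≤528, fuel 31≤77, tolls 34≤61).
D8: dominated by D3 (distance 190≤462, fuel 95≤109, tolls 24≤64).
D9: dominated by D5 (distance 148≤461, fuel 31≤72, tolls 34≤54).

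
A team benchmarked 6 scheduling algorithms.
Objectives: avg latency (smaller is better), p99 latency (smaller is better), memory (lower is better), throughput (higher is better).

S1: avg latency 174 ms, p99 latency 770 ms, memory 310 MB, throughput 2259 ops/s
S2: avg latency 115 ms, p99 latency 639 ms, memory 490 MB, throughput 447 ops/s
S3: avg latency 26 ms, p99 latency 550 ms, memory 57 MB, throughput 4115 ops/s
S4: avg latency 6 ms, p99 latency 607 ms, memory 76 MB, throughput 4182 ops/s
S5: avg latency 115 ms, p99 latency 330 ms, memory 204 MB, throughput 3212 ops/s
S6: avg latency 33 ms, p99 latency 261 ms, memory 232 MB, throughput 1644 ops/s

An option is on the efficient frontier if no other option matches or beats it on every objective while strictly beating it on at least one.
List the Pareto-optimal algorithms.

S1: dominated by S3 (avg latency 26≤174, p99 latency 550≤770, memory 57≤310, throughput 4115≥2259).
S2: dominated by S3 (avg latency 26≤115, p99 latency 550≤639, memory 57≤490, throughput 4115≥447).
S3: not dominated (best memory).
S4: not dominated (best avg latency).
S5: not dominated.
S6: not dominated (best p99 latency).

S3, S4, S5, S6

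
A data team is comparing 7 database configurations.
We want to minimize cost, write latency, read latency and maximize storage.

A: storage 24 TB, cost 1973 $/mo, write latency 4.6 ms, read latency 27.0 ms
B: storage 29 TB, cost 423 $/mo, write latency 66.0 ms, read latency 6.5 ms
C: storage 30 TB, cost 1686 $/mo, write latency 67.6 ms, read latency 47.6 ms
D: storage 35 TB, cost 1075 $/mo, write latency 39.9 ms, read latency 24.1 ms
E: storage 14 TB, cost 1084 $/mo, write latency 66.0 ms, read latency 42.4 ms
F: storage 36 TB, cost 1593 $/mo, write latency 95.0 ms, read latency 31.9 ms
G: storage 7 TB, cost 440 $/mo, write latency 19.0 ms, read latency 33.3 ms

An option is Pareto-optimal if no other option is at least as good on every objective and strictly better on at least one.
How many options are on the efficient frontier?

A: not dominated (best write latency).
B: not dominated (best cost).
C: dominated by D (storage 35≥30, cost 1075≤1686, write latency 39.9≤67.6, read latency 24.1≤47.6).
D: not dominated.
E: dominated by B (storage 29≥14, cost 423≤1084, write latency 66.0≤66.0, read latency 6.5≤42.4).
F: not dominated (best storage).
G: not dominated.
Pareto-optimal: A, B, D, F, G → 5.

5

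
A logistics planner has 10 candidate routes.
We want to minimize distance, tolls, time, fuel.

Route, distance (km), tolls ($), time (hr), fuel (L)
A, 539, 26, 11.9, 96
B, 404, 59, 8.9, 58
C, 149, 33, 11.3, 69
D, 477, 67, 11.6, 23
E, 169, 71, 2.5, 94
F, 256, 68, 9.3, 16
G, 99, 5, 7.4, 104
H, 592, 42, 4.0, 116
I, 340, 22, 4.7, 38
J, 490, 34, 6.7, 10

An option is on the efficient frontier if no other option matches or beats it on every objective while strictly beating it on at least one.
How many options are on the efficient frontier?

8

A: dominated by I (distance 340≤539, tolls 22≤26, time 4.7≤11.9, fuel 38≤96).
B: dominated by I (distance 340≤404, tolls 22≤59, time 4.7≤8.9, fuel 38≤58).
C: not dominated.
D: not dominated.
E: not dominated (best time).
F: not dominated.
G: not dominated (best distance).
H: not dominated.
I: not dominated.
J: not dominated (best fuel).
Pareto-optimal: C, D, E, F, G, H, I, J → 8.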